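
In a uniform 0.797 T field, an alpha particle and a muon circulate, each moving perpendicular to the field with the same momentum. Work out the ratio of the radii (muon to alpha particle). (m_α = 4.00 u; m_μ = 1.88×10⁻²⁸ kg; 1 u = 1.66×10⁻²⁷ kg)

r = p/(qB) ⇒ at equal p, r ∝ 1/q.
r_{muon}/r_{alpha particle} = 2.00.

ratio ≈ 2.00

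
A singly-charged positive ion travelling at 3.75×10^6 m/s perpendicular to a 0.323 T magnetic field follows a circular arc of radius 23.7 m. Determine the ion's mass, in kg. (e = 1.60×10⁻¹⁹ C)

qvB = mv²/r ⇒ m = qBr/v.
m = (1×1.60×10^-19)(0.323)(23.7) / (3.75×10^6) = 3.27×10^-25 kg.

m ≈ 3.27×10^-25 kg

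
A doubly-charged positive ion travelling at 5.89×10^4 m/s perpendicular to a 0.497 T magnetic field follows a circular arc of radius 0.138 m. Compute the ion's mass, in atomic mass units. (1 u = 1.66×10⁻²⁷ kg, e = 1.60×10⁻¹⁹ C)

qvB = mv²/r ⇒ m = qBr/v.
m = (2×1.60×10^-19)(0.497)(0.138) / (5.89×10^4) = 3.73×10^-25 kg = 224 u.

m ≈ 224 u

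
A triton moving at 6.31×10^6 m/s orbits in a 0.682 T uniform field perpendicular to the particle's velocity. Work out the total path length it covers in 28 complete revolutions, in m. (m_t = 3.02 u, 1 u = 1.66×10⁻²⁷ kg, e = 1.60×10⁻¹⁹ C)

r = mv/(qB) = 0.290 m, so one revolution covers 2πr = 1.82 m.
In 28 revolutions: L = 28·2πr = 51.0 m.

L ≈ 51.0 m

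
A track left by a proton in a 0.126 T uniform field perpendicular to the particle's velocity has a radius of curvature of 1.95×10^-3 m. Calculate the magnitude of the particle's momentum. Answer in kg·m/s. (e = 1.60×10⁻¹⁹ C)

p ≈ 3.93×10^-23 kg·m/s

Since qvB = mv²/r, the momentum p = mv = qBr.
p = (1×1.60×10^-19)(0.126)(1.95×10^-3) = 3.93×10^-23 kg·m/s.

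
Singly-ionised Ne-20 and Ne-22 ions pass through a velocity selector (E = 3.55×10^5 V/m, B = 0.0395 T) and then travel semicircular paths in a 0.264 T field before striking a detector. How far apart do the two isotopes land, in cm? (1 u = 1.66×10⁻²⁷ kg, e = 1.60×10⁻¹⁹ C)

Δd ≈ 141 cm

Both emerge at v = E/B₁ = 8.99×10^6 m/s.
r = mv/(qB₂), so r₁ = 7.064 m and r₂ = 7.770 m, giving Δr = 0.706 m.
After a semicircle each ion lands a diameter 2r from the entry slit, so the separation is 2Δr = 1.41 m.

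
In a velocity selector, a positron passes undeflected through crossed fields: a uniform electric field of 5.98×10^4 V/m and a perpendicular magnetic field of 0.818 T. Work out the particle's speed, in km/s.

v ≈ 73.1 km/s

For zero net force, qE = qvB, so v = E/B.
v = (5.98×10^4) / (0.818) = 7.31×10^4 m/s.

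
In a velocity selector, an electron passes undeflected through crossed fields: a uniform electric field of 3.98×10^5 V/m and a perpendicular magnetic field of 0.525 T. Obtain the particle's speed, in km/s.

v ≈ 758 km/s

For zero net force, qE = qvB, so v = E/B.
v = (3.98×10^5) / (0.525) = 7.58×10^5 m/s.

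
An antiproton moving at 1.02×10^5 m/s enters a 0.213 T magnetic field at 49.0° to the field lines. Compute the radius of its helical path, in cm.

r ≈ 0.377 cm

Only the perpendicular component v⊥ = v sin49.0° = 7.70×10^4 m/s is bent by the field.
r = m v⊥ /(qB) = (1.67×10^-27)(7.70×10^4) / [(1×1.60×10^-19)(0.213)] = 3.77×10^-3 m.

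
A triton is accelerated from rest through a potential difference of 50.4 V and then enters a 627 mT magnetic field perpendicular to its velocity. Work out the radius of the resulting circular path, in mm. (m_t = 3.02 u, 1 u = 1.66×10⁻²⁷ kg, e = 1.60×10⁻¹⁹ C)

r ≈ 2.83 mm

The kinetic energy gained is K = qV = (1×1.60×10^-19)(50.4) = 8.06×10^-18 J.
v = √(2K/m) = 5.67×10^4 m/s.
r = mv/(qB) = (5.01×10^-27)(5.67×10^4) / [(1×1.60×10^-19)(0.627)] = 2.83×10^-3 m.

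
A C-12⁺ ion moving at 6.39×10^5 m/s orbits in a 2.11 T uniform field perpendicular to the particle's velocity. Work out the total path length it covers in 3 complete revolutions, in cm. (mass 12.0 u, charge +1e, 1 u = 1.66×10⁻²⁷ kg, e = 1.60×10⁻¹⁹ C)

L ≈ 71.1 cm

r = mv/(qB) = 0.0377 m, so one revolution covers 2πr = 0.237 m.
In 3 revolutions: L = 3·2πr = 0.711 m.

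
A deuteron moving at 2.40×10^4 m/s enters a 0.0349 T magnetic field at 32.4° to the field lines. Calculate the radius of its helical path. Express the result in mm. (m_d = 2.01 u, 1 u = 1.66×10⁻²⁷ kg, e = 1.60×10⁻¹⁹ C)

r ≈ 7.68 mm

Only the perpendicular component v⊥ = v sin32.4° = 1.29×10^4 m/s is bent by the field.
r = m v⊥ /(qB) = (3.34×10^-27)(1.29×10^4) / [(1×1.60×10^-19)(0.0349)] = 7.68×10^-3 m.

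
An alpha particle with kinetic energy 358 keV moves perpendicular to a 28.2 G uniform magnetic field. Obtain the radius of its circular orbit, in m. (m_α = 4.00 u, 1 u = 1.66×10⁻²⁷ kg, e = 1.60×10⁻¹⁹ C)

Convert the energy: K = 358 keV = 5.73×10^-14 J.
v = √(2K/m) = √(2·5.73×10^-14/6.64×10^-27) = 4.15×10^6 m/s.
r = mv/(qB) = (6.64×10^-27)(4.15×10^6) / [(2×1.60×10^-19)(2.82×10^-3)] = 30.6 m.

r ≈ 30.6 m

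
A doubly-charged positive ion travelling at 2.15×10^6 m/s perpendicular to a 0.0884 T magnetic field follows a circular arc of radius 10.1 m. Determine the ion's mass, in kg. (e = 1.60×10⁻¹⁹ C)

qvB = mv²/r ⇒ m = qBr/v.
m = (2×1.60×10^-19)(0.0884)(10.1) / (2.15×10^6) = 1.33×10^-25 kg.

m ≈ 1.33×10^-25 kg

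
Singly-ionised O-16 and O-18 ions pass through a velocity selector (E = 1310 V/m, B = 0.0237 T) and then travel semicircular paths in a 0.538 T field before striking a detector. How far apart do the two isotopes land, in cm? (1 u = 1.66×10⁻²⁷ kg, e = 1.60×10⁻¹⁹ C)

Δd ≈ 0.426 cm

Both emerge at v = E/B₁ = 5.53×10^4 m/s.
r = mv/(qB₂), so r₁ = 0.01705 m and r₂ = 0.01919 m, giving Δr = 2.13×10^-3 m.
After a semicircle each ion lands a diameter 2r from the entry slit, so the separation is 2Δr = 4.26×10^-3 m.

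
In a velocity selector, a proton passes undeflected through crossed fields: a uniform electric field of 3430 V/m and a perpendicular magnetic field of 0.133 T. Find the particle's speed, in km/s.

For zero net force, qE = qvB, so v = E/B.
v = (3430) / (0.133) = 2.58×10^4 m/s.

v ≈ 25.8 km/s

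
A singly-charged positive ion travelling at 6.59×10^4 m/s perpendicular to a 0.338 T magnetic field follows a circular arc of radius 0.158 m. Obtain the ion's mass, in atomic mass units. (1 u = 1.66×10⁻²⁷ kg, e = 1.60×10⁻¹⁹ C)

m ≈ 78.1 u

qvB = mv²/r ⇒ m = qBr/v.
m = (1×1.60×10^-19)(0.338)(0.158) / (6.59×10^4) = 1.30×10^-25 kg = 78.1 u.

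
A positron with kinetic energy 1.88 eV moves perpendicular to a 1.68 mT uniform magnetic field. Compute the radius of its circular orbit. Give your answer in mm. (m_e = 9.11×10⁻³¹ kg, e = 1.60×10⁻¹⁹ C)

r ≈ 2.75 mm

Convert the energy: K = 1.88 eV = 3.01×10^-19 J.
v = √(2K/m) = √(2·3.01×10^-19/9.11×10^-31) = 8.13×10^5 m/s.
r = mv/(qB) = (9.11×10^-31)(8.13×10^5) / [(1×1.60×10^-19)(1.68×10^-3)] = 2.75×10^-3 m.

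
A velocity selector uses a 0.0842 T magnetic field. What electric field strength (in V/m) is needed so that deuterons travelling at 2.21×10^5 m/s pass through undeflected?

qE = qvB ⇒ E = vB = (2.21×10^5)(0.0842) = 1.86×10^4 V/m.

E ≈ 1.86×10^4 V/m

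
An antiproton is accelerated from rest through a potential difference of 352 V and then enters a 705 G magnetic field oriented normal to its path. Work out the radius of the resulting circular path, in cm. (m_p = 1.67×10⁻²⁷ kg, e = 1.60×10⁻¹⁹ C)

r ≈ 3.84 cm

The kinetic energy gained is K = qV = (1×1.60×10^-19)(352) = 5.63×10^-17 J.
v = √(2K/m) = 2.60×10^5 m/s.
r = mv/(qB) = (1.67×10^-27)(2.60×10^5) / [(1×1.60×10^-19)(0.0705)] = 0.0384 m.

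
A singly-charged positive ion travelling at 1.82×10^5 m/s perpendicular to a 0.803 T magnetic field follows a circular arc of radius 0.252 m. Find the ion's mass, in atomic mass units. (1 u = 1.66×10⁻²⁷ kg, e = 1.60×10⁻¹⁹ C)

qvB = mv²/r ⇒ m = qBr/v.
m = (1×1.60×10^-19)(0.803)(0.252) / (1.82×10^5) = 1.78×10^-25 kg = 107 u.

m ≈ 107 u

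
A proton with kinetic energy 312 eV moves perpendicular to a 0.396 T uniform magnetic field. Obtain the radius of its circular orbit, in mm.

r ≈ 6.44 mm

Convert the energy: K = 312 eV = 4.99×10^-17 J.
v = √(2K/m) = √(2·4.99×10^-17/1.67×10^-27) = 2.45×10^5 m/s.
r = mv/(qB) = (1.67×10^-27)(2.45×10^5) / [(1×1.60×10^-19)(0.396)] = 6.44×10^-3 m.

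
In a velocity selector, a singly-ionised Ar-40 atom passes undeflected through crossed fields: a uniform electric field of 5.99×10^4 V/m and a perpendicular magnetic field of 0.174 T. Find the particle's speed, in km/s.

For zero net force, qE = qvB, so v = E/B.
v = (5.99×10^4) / (0.174) = 3.44×10^5 m/s.

v ≈ 344 km/s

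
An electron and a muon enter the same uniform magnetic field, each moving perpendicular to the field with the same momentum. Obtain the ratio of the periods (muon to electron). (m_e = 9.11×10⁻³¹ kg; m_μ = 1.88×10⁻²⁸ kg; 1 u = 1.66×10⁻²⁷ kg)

ratio ≈ 206

T = 2πm/(qB) is independent of speed, so T₂/T₁ = (m₂/q₂)/(m₁/q₁).
T_{muon}/T_{electron} = (1.88×10^-28/1e) / (9.11×10^-31/1e) = 206.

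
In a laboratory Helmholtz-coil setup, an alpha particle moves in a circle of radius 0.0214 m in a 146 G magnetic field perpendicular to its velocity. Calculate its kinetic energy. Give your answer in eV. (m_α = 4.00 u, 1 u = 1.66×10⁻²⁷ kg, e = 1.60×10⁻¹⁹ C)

v = qBr/m = (2×1.60×10^-19)(0.0146)(0.0214) / (6.64×10^-27) = 1.51×10^4 m/s.
K = ½mv² = 0.5·(6.64×10^-27)·(1.51×10^4)² = 7.53×10^-19 J = 4.70 eV.

K ≈ 4.70 eV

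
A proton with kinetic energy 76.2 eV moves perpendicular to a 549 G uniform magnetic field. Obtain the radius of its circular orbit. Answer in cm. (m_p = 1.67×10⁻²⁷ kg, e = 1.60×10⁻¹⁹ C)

Convert the energy: K = 76.2 eV = 1.22×10^-17 J.
v = √(2K/m) = √(2·1.22×10^-17/1.67×10^-27) = 1.21×10^5 m/s.
r = mv/(qB) = (1.67×10^-27)(1.21×10^5) / [(1×1.60×10^-19)(0.0549)] = 0.0230 m.

r ≈ 2.30 cm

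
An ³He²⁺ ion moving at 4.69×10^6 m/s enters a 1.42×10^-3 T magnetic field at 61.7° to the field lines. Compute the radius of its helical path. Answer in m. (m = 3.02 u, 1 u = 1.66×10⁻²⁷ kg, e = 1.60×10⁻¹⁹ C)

r ≈ 45.6 m

Only the perpendicular component v⊥ = v sin61.7° = 4.13×10^6 m/s is bent by the field.
r = m v⊥ /(qB) = (5.01×10^-27)(4.13×10^6) / [(2×1.60×10^-19)(1.42×10^-3)] = 45.6 m.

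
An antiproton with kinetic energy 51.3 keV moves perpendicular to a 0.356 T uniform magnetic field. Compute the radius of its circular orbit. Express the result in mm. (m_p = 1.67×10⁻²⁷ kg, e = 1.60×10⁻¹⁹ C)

r ≈ 91.9 mm

Convert the energy: K = 51.3 keV = 8.21×10^-15 J.
v = √(2K/m) = √(2·8.21×10^-15/1.67×10^-27) = 3.14×10^6 m/s.
r = mv/(qB) = (1.67×10^-27)(3.14×10^6) / [(1×1.60×10^-19)(0.356)] = 0.0919 m.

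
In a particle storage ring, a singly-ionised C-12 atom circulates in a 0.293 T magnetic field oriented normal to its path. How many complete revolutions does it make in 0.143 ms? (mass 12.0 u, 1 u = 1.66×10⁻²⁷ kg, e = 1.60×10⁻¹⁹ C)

N = 53

T = 2πm/(qB) = 2π(1.992×10^-26) / [(1×1.60×10^-19)(0.293)] = 2.6698×10^-6 s.
N = t/T = 1.43×10^-4 / 2.6698×10^-6 ≈ 53.56, so 53 complete revolutions.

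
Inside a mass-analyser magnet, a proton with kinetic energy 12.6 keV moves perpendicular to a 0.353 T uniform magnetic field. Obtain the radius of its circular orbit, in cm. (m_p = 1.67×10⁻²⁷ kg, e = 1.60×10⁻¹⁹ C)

Convert the energy: K = 12.6 keV = 2.02×10^-15 J.
v = √(2K/m) = √(2·2.02×10^-15/1.67×10^-27) = 1.55×10^6 m/s.
r = mv/(qB) = (1.67×10^-27)(1.55×10^6) / [(1×1.60×10^-19)(0.353)] = 0.0459 m.

r ≈ 4.59 cm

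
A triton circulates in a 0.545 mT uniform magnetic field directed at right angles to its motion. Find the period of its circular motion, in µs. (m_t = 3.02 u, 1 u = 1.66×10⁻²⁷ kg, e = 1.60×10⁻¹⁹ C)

T ≈ 361 µs

The cyclotron period is independent of speed: T = 2πm/(qB).
T = 2π(5.01×10^-27) / [(1×1.60×10^-19)(5.45×10^-4)] = 3.61×10^-4 s.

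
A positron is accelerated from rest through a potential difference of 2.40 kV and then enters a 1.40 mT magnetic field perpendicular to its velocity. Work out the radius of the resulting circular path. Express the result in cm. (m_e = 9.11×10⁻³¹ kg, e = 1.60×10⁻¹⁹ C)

The kinetic energy gained is K = qV = (1×1.60×10^-19)(2400) = 3.84×10^-16 J.
v = √(2K/m) = 2.90×10^7 m/s.
r = mv/(qB) = (9.11×10^-31)(2.90×10^7) / [(1×1.60×10^-19)(1.40×10^-3)] = 0.118 m.

r ≈ 11.8 cm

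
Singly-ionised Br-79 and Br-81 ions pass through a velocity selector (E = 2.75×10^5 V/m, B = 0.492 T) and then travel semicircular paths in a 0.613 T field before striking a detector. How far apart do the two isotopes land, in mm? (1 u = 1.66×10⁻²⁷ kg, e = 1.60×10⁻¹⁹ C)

Δd ≈ 37.8 mm

Both emerge at v = E/B₁ = 5.59×10^5 m/s.
r = mv/(qB₂), so r₁ = 0.7473 m and r₂ = 0.7663 m, giving Δr = 0.0189 m.
After a semicircle each ion lands a diameter 2r from the entry slit, so the separation is 2Δr = 0.0378 m.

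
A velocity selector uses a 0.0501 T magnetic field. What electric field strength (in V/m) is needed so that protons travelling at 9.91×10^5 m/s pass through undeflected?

qE = qvB ⇒ E = vB = (9.91×10^5)(0.0501) = 4.96×10^4 V/m.

E ≈ 4.96×10^4 V/m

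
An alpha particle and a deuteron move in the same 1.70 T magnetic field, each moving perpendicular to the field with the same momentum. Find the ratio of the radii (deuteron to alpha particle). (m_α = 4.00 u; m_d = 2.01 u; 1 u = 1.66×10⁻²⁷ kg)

ratio ≈ 2.00

r = p/(qB) ⇒ at equal p, r ∝ 1/q.
r_{deuteron}/r_{alpha particle} = 2.00.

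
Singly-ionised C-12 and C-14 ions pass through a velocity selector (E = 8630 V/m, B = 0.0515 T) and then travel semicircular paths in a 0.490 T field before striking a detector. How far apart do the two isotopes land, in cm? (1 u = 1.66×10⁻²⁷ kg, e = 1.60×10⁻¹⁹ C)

Δd ≈ 1.42 cm

Both emerge at v = E/B₁ = 1.68×10^5 m/s.
r = mv/(qB₂), so r₁ = 0.04258 m and r₂ = 0.04967 m, giving Δr = 7.10×10^-3 m.
After a semicircle each ion lands a diameter 2r from the entry slit, so the separation is 2Δr = 0.0142 m.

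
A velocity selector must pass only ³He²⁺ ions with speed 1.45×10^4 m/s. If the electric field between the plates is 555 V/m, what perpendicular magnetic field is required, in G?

qE = qvB ⇒ B = E/v = (555) / (1.45×10^4) = 0.0383 T.

B ≈ 383 G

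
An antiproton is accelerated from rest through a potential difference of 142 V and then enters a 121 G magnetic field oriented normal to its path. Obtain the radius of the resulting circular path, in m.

The kinetic energy gained is K = qV = (1×1.60×10^-19)(142) = 2.27×10^-17 J.
v = √(2K/m) = 1.65×10^5 m/s.
r = mv/(qB) = (1.67×10^-27)(1.65×10^5) / [(1×1.60×10^-19)(0.0121)] = 0.142 m.

r ≈ 0.142 m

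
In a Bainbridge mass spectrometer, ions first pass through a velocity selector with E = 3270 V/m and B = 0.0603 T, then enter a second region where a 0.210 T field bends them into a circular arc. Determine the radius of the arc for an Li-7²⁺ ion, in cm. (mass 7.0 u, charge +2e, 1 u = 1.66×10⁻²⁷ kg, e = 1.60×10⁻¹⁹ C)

The selector passes v = E/B = 3270/0.0603 = 5.42×10^4 m/s.
In the deflection region, r = mv/(qB₂) = (1.16×10^-26)(5.42×10^4) / [(2×1.60×10^-19)(0.210)] = 9.38×10^-3 m.

r ≈ 0.938 cm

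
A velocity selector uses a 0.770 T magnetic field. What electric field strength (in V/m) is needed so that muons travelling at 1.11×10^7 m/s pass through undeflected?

E ≈ 8.55×10^6 V/m

qE = qvB ⇒ E = vB = (1.11×10^7)(0.770) = 8.55×10^6 V/m.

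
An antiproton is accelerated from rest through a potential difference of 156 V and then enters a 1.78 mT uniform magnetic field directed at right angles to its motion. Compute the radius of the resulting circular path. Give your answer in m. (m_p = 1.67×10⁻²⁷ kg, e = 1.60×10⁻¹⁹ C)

The kinetic energy gained is K = qV = (1×1.60×10^-19)(156) = 2.50×10^-17 J.
v = √(2K/m) = 1.73×10^5 m/s.
r = mv/(qB) = (1.67×10^-27)(1.73×10^5) / [(1×1.60×10^-19)(1.78×10^-3)] = 1.01 m.

r ≈ 1.01 m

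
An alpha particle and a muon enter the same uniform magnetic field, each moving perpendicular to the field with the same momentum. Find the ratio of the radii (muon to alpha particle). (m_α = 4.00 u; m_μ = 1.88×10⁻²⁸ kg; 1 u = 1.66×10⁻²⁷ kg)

r = p/(qB) ⇒ at equal p, r ∝ 1/q.
r_{muon}/r_{alpha particle} = 2.00.

ratio ≈ 2.00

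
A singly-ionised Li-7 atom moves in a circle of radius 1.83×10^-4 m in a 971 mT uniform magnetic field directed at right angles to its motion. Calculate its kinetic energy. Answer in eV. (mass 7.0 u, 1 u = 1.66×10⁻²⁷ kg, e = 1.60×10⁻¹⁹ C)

v = qBr/m = (1×1.60×10^-19)(0.971)(1.83×10^-4) / (1.16×10^-26) = 2450 m/s.
K = ½mv² = 0.5·(1.16×10^-26)·(2450)² = 3.48×10^-20 J = 0.217 eV.

K ≈ 0.217 eV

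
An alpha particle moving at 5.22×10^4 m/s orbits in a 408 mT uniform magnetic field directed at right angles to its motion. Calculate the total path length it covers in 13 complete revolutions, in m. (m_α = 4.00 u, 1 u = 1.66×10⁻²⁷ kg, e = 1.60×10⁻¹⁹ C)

r = mv/(qB) = 2.65×10^-3 m, so one revolution covers 2πr = 0.0167 m.
In 13 revolutions: L = 13·2πr = 0.217 m.

L ≈ 0.217 m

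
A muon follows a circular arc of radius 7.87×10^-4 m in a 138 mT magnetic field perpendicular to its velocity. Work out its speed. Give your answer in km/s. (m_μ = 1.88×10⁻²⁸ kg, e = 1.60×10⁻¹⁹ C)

From qvB = mv²/r, v = qBr/m.
v = (1×1.60×10^-19)(0.138)(7.87×10^-4) / (1.88×10^-28) = 9.24×10^4 m/s.

v ≈ 92.4 km/s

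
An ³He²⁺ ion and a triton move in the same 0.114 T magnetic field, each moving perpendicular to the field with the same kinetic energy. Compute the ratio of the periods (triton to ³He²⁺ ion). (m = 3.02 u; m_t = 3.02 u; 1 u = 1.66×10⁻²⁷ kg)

ratio ≈ 2.00

T = 2πm/(qB) is independent of speed, so T₂/T₁ = (m₂/q₂)/(m₁/q₁).
T_{triton}/T_{³He²⁺ ion} = (5.01×10^-27/1e) / (5.01×10^-27/2e) = 2.00.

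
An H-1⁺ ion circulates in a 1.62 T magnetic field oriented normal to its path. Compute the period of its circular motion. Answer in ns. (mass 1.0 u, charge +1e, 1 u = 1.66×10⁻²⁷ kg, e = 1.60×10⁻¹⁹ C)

The cyclotron period is independent of speed: T = 2πm/(qB).
T = 2π(1.66×10^-27) / [(1×1.60×10^-19)(1.62)] = 4.02×10^-8 s.

T ≈ 40.2 ns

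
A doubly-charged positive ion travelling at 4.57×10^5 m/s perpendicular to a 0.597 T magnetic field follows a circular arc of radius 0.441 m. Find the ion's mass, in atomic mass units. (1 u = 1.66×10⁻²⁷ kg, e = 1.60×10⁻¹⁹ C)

m ≈ 111 u

qvB = mv²/r ⇒ m = qBr/v.
m = (2×1.60×10^-19)(0.597)(0.441) / (4.57×10^5) = 1.84×10^-25 kg = 111 u.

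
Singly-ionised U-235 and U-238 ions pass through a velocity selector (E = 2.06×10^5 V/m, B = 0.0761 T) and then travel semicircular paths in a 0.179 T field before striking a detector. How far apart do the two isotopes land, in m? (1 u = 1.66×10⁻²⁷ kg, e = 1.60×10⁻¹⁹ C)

Both emerge at v = E/B₁ = 2.71×10^6 m/s.
r = mv/(qB₂), so r₁ = 36.871 m and r₂ = 37.342 m, giving Δr = 0.471 m.
After a semicircle each ion lands a diameter 2r from the entry slit, so the separation is 2Δr = 0.941 m.

Δd ≈ 0.941 m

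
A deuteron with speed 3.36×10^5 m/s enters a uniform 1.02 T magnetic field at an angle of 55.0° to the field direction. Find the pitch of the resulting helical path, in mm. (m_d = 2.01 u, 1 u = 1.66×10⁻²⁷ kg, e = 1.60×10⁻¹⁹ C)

pitch ≈ 24.8 mm

The velocity component along B is v∥ = v cos55.0° = 1.93×10^5 m/s.
The cyclotron period T = 2πm/(qB) = 1.28×10^-7 s is set by m, q, B alone.
Pitch = v∥·T = (1.93×10^5)(1.28×10^-7) = 0.0248 m.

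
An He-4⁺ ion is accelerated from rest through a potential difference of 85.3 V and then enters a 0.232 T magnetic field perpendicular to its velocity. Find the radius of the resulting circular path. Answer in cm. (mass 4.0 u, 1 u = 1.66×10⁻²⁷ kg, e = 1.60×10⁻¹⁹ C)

r ≈ 1.15 cm

The kinetic energy gained is K = qV = (1×1.60×10^-19)(85.3) = 1.36×10^-17 J.
v = √(2K/m) = 6.41×10^4 m/s.
r = mv/(qB) = (6.64×10^-27)(6.41×10^4) / [(1×1.60×10^-19)(0.232)] = 0.0115 m.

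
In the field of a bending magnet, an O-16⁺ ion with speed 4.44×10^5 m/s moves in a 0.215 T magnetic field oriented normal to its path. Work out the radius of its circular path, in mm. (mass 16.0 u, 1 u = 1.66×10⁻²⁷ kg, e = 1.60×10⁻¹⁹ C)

r ≈ 343 mm

The magnetic force provides the centripetal force: qvB = mv²/r, so r = mv/(qB).
r = (2.66×10^-26 kg)(4.44×10^5 m/s) / [(1×1.60×10^-19 C)(0.215 T)] = 0.343 m.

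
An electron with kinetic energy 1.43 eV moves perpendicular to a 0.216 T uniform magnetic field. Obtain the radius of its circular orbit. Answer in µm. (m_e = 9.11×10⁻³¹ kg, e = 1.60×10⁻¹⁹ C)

Convert the energy: K = 1.43 eV = 2.29×10^-19 J.
v = √(2K/m) = √(2·2.29×10^-19/9.11×10^-31) = 7.09×10^5 m/s.
r = mv/(qB) = (9.11×10^-31)(7.09×10^5) / [(1×1.60×10^-19)(0.216)] = 1.87×10^-5 m.

r ≈ 18.7 µm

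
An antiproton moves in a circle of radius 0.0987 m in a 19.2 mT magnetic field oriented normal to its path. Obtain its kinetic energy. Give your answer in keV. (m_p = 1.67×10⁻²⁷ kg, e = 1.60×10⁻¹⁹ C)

v = qBr/m = (1×1.60×10^-19)(0.0192)(0.0987) / (1.67×10^-27) = 1.82×10^5 m/s.
K = ½mv² = 0.5·(1.67×10^-27)·(1.82×10^5)² = 2.75×10^-17 J = 0.172 keV.

K ≈ 0.172 keV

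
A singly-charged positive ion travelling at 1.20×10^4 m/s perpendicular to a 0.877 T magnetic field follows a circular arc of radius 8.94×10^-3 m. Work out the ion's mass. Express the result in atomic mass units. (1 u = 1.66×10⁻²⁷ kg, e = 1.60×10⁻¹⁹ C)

qvB = mv²/r ⇒ m = qBr/v.
m = (1×1.60×10^-19)(0.877)(8.94×10^-3) / (1.20×10^4) = 1.05×10^-25 kg = 63.0 u.

m ≈ 63.0 u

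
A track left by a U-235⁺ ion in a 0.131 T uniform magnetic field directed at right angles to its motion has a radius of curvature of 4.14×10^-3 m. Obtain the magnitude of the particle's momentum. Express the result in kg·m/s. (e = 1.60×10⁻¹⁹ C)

Since qvB = mv²/r, the momentum p = mv = qBr.
p = (1×1.60×10^-19)(0.131)(4.14×10^-3) = 8.68×10^-23 kg·m/s.

p ≈ 8.68×10^-23 kg·m/s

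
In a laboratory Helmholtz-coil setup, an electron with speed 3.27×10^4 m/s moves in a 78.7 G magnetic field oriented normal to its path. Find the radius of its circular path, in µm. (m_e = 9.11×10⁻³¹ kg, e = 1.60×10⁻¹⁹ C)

The magnetic force provides the centripetal force: qvB = mv²/r, so r = mv/(qB).
r = (9.11×10^-31 kg)(3.27×10^4 m/s) / [(1×1.60×10^-19 C)(7.87×10^-3 T)] = 2.37×10^-5 m.

r ≈ 23.7 µm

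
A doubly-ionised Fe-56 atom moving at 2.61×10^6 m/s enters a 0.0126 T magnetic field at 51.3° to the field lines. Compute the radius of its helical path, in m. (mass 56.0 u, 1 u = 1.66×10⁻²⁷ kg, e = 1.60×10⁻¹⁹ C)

Only the perpendicular component v⊥ = v sin51.3° = 2.04×10^6 m/s is bent by the field.
r = m v⊥ /(qB) = (9.30×10^-26)(2.04×10^6) / [(2×1.60×10^-19)(0.0126)] = 47.0 m.

r ≈ 47.0 m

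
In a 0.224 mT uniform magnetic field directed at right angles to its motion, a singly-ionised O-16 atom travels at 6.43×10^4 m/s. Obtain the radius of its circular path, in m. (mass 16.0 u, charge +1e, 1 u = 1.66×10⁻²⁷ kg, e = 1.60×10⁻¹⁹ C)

The magnetic force provides the centripetal force: qvB = mv²/r, so r = mv/(qB).
r = (2.66×10^-26 kg)(6.43×10^4 m/s) / [(1×1.60×10^-19 C)(2.24×10^-4 T)] = 47.7 m.

r ≈ 47.7 m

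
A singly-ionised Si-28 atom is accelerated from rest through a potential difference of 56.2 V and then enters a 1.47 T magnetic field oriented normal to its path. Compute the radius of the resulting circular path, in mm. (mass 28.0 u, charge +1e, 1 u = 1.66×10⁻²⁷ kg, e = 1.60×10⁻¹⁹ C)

The kinetic energy gained is K = qV = (1×1.60×10^-19)(56.2) = 8.99×10^-18 J.
v = √(2K/m) = 1.97×10^4 m/s.
r = mv/(qB) = (4.65×10^-26)(1.97×10^4) / [(1×1.60×10^-19)(1.47)] = 3.89×10^-3 m.

r ≈ 3.89 mm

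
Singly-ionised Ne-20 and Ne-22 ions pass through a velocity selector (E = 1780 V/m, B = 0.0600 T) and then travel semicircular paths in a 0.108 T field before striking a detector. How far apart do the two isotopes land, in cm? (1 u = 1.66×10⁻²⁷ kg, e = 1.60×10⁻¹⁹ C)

Δd ≈ 1.14 cm

Both emerge at v = E/B₁ = 2.97×10^4 m/s.
r = mv/(qB₂), so r₁ = 0.05700 m and r₂ = 0.06270 m, giving Δr = 5.70×10^-3 m.
After a semicircle each ion lands a diameter 2r from the entry slit, so the separation is 2Δr = 0.0114 m.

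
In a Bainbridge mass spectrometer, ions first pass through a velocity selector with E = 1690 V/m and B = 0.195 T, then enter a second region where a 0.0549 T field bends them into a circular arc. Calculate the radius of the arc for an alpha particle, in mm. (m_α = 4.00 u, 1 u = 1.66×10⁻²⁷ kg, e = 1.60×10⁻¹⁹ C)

The selector passes v = E/B = 1690/0.195 = 8670 m/s.
In the deflection region, r = mv/(qB₂) = (6.64×10^-27)(8670) / [(2×1.60×10^-19)(0.0549)] = 3.28×10^-3 m.

r ≈ 3.28 mm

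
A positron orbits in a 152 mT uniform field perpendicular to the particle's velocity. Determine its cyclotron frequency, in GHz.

f = qB/(2πm) = (1×1.60×10^-19)(0.152) / [2π(9.11×10^-31)] = 4.25×10^9 Hz.

f ≈ 4.25 GHz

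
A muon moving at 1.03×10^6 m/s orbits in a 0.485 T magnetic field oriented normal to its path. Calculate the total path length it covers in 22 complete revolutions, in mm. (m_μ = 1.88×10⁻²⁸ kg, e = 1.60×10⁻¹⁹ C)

r = mv/(qB) = 2.50×10^-3 m, so one revolution covers 2πr = 0.0157 m.
In 22 revolutions: L = 22·2πr = 0.345 m.

L ≈ 345 mm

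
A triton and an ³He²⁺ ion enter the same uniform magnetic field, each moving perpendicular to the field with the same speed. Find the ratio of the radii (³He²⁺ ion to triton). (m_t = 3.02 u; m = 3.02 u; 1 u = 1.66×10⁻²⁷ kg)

ratio ≈ 0.500

r = mv/(qB) ⇒ at equal v, r ∝ m/q.
r_{³He²⁺ ion}/r_{triton} = 0.500.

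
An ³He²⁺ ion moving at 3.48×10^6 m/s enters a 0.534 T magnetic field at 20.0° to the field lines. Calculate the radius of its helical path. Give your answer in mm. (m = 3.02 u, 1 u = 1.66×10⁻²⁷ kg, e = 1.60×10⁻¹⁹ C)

Only the perpendicular component v⊥ = v sin20.0° = 1.19×10^6 m/s is bent by the field.
r = m v⊥ /(qB) = (5.01×10^-27)(1.19×10^6) / [(2×1.60×10^-19)(0.534)] = 0.0349 m.

r ≈ 34.9 mm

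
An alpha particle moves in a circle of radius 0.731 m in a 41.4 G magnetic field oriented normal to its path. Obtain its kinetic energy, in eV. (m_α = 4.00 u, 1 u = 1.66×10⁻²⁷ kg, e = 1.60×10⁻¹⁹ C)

K ≈ 441 eV

v = qBr/m = (2×1.60×10^-19)(4.14×10^-3)(0.731) / (6.64×10^-27) = 1.46×10^5 m/s.
K = ½mv² = 0.5·(6.64×10^-27)·(1.46×10^5)² = 7.06×10^-17 J = 441 eV.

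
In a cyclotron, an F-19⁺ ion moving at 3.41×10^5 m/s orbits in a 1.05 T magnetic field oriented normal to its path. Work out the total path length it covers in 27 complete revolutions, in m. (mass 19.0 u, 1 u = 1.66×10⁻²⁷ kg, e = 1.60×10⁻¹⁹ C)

r = mv/(qB) = 0.0640 m, so one revolution covers 2πr = 0.402 m.
In 27 revolutions: L = 27·2πr = 10.9 m.

L ≈ 10.9 m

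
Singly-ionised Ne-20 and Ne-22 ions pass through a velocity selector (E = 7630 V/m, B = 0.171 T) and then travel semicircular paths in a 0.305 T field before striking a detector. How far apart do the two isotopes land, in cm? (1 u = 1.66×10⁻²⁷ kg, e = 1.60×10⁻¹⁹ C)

Both emerge at v = E/B₁ = 4.46×10^4 m/s.
r = mv/(qB₂), so r₁ = 0.03036 m and r₂ = 0.03339 m, giving Δr = 3.04×10^-3 m.
After a semicircle each ion lands a diameter 2r from the entry slit, so the separation is 2Δr = 6.07×10^-3 m.

Δd ≈ 0.607 cm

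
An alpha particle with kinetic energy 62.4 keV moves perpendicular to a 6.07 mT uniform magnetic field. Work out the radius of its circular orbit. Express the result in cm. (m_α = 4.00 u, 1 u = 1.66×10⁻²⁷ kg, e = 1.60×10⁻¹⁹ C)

Convert the energy: K = 62.4 keV = 9.98×10^-15 J.
v = √(2K/m) = √(2·9.98×10^-15/6.64×10^-27) = 1.73×10^6 m/s.
r = mv/(qB) = (6.64×10^-27)(1.73×10^6) / [(2×1.60×10^-19)(6.07×10^-3)] = 5.93 m.

r ≈ 593 cm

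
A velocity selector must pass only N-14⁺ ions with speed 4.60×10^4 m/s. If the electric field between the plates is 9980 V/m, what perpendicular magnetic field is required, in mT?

B ≈ 217 mT

qE = qvB ⇒ B = E/v = (9980) / (4.60×10^4) = 0.217 T.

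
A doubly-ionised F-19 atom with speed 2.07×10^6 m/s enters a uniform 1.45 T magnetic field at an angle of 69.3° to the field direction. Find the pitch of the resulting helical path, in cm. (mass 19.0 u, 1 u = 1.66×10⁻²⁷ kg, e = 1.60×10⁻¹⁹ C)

The velocity component along B is v∥ = v cos69.3° = 7.32×10^5 m/s.
The cyclotron period T = 2πm/(qB) = 4.27×10^-7 s is set by m, q, B alone.
Pitch = v∥·T = (7.32×10^5)(4.27×10^-7) = 0.313 m.

pitch ≈ 31.3 cm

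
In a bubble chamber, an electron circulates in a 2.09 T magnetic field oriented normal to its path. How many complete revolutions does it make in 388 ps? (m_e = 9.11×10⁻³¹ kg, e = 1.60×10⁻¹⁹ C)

N = 22

T = 2πm/(qB) = 2π(9.11×10^-31) / [(1×1.60×10^-19)(2.09)] = 1.7117×10^-11 s.
N = t/T = 3.88×10^-10 / 1.7117×10^-11 ≈ 22.67, so 22 complete revolutions.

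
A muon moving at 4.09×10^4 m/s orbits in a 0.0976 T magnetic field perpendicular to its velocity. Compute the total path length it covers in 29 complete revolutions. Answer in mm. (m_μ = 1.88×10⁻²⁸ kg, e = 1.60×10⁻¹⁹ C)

r = mv/(qB) = 4.92×10^-4 m, so one revolution covers 2πr = 3.09×10^-3 m.
In 29 revolutions: L = 29·2πr = 0.0897 m.

L ≈ 89.7 mm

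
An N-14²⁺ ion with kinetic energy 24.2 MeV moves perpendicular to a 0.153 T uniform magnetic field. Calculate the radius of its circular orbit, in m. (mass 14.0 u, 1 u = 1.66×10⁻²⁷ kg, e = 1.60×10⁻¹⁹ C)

Convert the energy: K = 24.2 MeV = 3.87×10^-12 J.
v = √(2K/m) = √(2·3.87×10^-12/2.32×10^-26) = 1.83×10^7 m/s.
r = mv/(qB) = (2.32×10^-26)(1.83×10^7) / [(2×1.60×10^-19)(0.153)] = 8.66 m.

r ≈ 8.66 m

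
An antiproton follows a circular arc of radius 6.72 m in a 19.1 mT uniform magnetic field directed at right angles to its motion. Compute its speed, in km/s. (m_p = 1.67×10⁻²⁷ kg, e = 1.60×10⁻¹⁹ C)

From qvB = mv²/r, v = qBr/m.
v = (1×1.60×10^-19)(0.0191)(6.72) / (1.67×10^-27) = 1.23×10^7 m/s.

v ≈ 12300 km/s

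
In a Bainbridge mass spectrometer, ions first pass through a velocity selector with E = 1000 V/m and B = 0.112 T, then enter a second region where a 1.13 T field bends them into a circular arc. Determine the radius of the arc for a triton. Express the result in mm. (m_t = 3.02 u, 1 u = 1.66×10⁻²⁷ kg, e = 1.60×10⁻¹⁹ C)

r ≈ 0.248 mm

The selector passes v = E/B = 1000/0.112 = 8930 m/s.
In the deflection region, r = mv/(qB₂) = (5.01×10^-27)(8930) / [(1×1.60×10^-19)(1.13)] = 2.48×10^-4 m.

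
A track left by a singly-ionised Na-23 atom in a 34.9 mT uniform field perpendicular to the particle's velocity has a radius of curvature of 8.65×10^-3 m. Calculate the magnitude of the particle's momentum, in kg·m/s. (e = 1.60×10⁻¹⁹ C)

p ≈ 4.83×10^-23 kg·m/s

Since qvB = mv²/r, the momentum p = mv = qBr.
p = (1×1.60×10^-19)(0.0349)(8.65×10^-3) = 4.83×10^-23 kg·m/s.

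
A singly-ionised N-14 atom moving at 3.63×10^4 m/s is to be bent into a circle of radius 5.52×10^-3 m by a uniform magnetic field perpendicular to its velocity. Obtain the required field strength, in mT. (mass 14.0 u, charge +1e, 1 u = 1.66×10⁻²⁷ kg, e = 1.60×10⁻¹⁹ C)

B ≈ 955 mT

qvB = mv²/r gives B = mv/(qr).
B = (2.32×10^-26)(3.63×10^4) / [(1×1.60×10^-19)(5.52×10^-3)] = 0.955 T.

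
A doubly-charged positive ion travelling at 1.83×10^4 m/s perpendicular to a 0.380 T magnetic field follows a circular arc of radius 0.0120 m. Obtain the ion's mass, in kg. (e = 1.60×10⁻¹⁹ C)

qvB = mv²/r ⇒ m = qBr/v.
m = (2×1.60×10^-19)(0.380)(0.0120) / (1.83×10^4) = 7.97×10^-26 kg.

m ≈ 7.97×10^-26 kg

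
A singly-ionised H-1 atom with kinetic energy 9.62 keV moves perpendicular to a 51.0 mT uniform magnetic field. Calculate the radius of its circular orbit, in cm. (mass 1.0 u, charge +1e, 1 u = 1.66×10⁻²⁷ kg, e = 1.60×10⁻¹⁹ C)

r ≈ 27.7 cm

Convert the energy: K = 9.62 keV = 1.54×10^-15 J.
v = √(2K/m) = √(2·1.54×10^-15/1.66×10^-27) = 1.36×10^6 m/s.
r = mv/(qB) = (1.66×10^-27)(1.36×10^6) / [(1×1.60×10^-19)(0.0510)] = 0.277 m.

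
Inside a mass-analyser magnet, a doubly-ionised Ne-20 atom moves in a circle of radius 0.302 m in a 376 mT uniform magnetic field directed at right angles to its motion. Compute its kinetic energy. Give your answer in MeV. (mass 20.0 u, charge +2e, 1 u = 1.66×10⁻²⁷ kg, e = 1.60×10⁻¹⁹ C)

v = qBr/m = (2×1.60×10^-19)(0.376)(0.302) / (3.32×10^-26) = 1.09×10^6 m/s.
K = ½mv² = 0.5·(3.32×10^-26)·(1.09×10^6)² = 1.99×10^-14 J = 0.124 MeV.

K ≈ 0.124 MeV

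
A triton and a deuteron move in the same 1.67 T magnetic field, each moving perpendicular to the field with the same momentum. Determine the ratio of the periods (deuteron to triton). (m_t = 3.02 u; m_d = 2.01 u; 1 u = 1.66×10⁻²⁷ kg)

ratio ≈ 0.666

T = 2πm/(qB) is independent of speed, so T₂/T₁ = (m₂/q₂)/(m₁/q₁).
T_{deuteron}/T_{triton} = (3.34×10^-27/1e) / (5.01×10^-27/1e) = 0.666.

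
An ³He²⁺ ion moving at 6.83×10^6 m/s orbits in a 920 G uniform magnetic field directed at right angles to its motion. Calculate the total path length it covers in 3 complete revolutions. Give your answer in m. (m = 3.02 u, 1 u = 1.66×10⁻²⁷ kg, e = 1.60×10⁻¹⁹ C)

L ≈ 21.9 m

r = mv/(qB) = 1.16 m, so one revolution covers 2πr = 7.31 m.
In 3 revolutions: L = 3·2πr = 21.9 m.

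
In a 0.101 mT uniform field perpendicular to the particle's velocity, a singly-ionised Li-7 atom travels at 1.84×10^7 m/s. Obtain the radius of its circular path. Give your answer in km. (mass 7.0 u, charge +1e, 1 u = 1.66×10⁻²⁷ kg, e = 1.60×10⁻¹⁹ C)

r ≈ 13.2 km

The magnetic force provides the centripetal force: qvB = mv²/r, so r = mv/(qB).
r = (1.16×10^-26 kg)(1.84×10^7 m/s) / [(1×1.60×10^-19 C)(1.01×10^-4 T)] = 1.32×10^4 m.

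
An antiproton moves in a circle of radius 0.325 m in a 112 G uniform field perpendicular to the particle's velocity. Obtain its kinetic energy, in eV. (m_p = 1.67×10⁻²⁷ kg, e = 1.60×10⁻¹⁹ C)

K ≈ 635 eV

v = qBr/m = (1×1.60×10^-19)(0.0112)(0.325) / (1.67×10^-27) = 3.49×10^5 m/s.
K = ½mv² = 0.5·(1.67×10^-27)·(3.49×10^5)² = 1.02×10^-16 J = 635 eV.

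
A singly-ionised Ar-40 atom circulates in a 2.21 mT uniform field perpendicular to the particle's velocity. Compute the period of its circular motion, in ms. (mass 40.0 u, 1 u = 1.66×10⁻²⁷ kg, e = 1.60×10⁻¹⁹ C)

T ≈ 1.18 ms

The cyclotron period is independent of speed: T = 2πm/(qB).
T = 2π(6.64×10^-26) / [(1×1.60×10^-19)(2.21×10^-3)] = 1.18×10^-3 s.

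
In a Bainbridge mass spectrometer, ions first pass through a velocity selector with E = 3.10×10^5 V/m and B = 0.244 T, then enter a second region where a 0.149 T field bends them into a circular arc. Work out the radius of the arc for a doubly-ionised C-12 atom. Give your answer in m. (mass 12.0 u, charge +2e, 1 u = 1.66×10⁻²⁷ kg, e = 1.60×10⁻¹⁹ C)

r ≈ 0.531 m

The selector passes v = E/B = 3.10×10^5/0.244 = 1.27×10^6 m/s.
In the deflection region, r = mv/(qB₂) = (1.99×10^-26)(1.27×10^6) / [(2×1.60×10^-19)(0.149)] = 0.531 m.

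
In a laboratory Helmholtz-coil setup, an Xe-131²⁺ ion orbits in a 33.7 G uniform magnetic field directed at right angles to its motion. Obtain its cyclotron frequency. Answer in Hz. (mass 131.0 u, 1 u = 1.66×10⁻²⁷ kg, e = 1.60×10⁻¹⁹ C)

f ≈ 789 Hz

f = qB/(2πm) = (2×1.60×10^-19)(3.37×10^-3) / [2π(2.17×10^-25)] = 789 Hz.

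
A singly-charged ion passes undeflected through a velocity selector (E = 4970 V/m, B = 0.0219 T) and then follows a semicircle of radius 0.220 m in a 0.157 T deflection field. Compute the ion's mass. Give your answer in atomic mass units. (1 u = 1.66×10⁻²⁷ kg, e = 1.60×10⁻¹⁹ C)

m ≈ 14.7 u

v = E/B₁ = 2.27×10^5 m/s.
From r = mv/(qB₂), m = qB₂r/v = (1×1.60×10^-19)(0.157)(0.220) / (2.27×10^5) = 2.44×10^-26 kg.
In atomic mass units: m = 2.44×10^-26 / 1.66×10^-27 = 14.7 u.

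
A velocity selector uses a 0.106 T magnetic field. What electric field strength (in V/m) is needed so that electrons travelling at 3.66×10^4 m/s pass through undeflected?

E ≈ 3880 V/m

qE = qvB ⇒ E = vB = (3.66×10^4)(0.106) = 3880 V/m.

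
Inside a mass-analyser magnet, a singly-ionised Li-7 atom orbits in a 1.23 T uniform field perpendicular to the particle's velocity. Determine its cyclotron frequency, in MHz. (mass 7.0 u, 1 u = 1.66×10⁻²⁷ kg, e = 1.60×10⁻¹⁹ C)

f ≈ 2.70 MHz

f = qB/(2πm) = (1×1.60×10^-19)(1.23) / [2π(1.16×10^-26)] = 2.70×10^6 Hz.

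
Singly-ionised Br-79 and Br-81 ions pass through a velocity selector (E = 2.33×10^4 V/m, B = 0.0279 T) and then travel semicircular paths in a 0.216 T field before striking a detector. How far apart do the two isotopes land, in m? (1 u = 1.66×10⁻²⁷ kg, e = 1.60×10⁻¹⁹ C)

Both emerge at v = E/B₁ = 8.35×10^5 m/s.
r = mv/(qB₂), so r₁ = 3.1689 m and r₂ = 3.2492 m, giving Δr = 0.0802 m.
After a semicircle each ion lands a diameter 2r from the entry slit, so the separation is 2Δr = 0.160 m.

Δd ≈ 0.160 m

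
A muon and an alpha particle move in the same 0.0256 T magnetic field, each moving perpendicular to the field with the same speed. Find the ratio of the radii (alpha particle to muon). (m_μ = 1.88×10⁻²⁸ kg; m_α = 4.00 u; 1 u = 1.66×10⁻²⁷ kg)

ratio ≈ 17.7

r = mv/(qB) ⇒ at equal v, r ∝ m/q.
r_{alpha particle}/r_{muon} = 17.7.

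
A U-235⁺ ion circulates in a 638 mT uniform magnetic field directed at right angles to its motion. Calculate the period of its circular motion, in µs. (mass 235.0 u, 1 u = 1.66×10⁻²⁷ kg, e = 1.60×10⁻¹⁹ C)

T ≈ 24.0 µs

The cyclotron period is independent of speed: T = 2πm/(qB).
T = 2π(3.90×10^-25) / [(1×1.60×10^-19)(0.638)] = 2.40×10^-5 s.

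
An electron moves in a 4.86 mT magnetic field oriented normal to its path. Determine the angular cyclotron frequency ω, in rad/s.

ω ≈ 8.54×10^8 rad/s

ω = qB/m = (1×1.60×10^-19)(4.86×10^-3) / (9.11×10^-31) = 8.54×10^8 rad/s.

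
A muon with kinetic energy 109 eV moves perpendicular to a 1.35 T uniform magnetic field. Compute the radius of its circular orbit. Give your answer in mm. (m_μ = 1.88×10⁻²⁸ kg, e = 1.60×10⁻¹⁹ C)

Convert the energy: K = 109 eV = 1.74×10^-17 J.
v = √(2K/m) = √(2·1.74×10^-17/1.88×10^-28) = 4.31×10^5 m/s.
r = mv/(qB) = (1.88×10^-28)(4.31×10^5) / [(1×1.60×10^-19)(1.35)] = 3.75×10^-4 m.

r ≈ 0.375 mm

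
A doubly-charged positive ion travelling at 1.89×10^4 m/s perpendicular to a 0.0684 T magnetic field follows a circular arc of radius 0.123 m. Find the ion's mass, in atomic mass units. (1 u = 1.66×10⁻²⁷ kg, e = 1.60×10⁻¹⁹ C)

qvB = mv²/r ⇒ m = qBr/v.
m = (2×1.60×10^-19)(0.0684)(0.123) / (1.89×10^4) = 1.42×10^-25 kg = 85.8 u.

m ≈ 85.8 u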